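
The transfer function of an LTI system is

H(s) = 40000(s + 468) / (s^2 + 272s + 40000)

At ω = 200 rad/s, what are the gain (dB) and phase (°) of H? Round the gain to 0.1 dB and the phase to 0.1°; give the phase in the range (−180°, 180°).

At s = jω = j200:
zero (s+468): 468 + j200 → |·| = √(468²+200²) = √259024 ≈ 508.94, ∠ = arctan(200/468) ≈ 23.14°
quadratic: (j200)² + 272·j200 + 40000 = 0 + j54400 → |·| ≈ 54400, ∠ ≈ 90.00°
|H| = 40000 · 508.94 / 54400 ≈ 374.22
Gain = 20 log₁₀(374.22) ≈ 51.46 dB
∠H = 23.14° − 90.00° = -66.86°

51.5 dB, -66.9°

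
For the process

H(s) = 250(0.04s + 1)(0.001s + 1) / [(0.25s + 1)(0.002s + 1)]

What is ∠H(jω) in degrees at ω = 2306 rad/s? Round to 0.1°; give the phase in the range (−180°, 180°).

-11.7°

At ω = 2306 rad/s:
zero (1 + j2306·0.04) = 1 + j92.24 → |·| ≈ 92.245, ∠ ≈ 89.38°
zero (1 + j2306·0.001) = 1 + j2.306 → |·| ≈ 2.5135, ∠ ≈ 66.56°
pole (1 + j2306·0.25) = 1 + j576.5 → |·| ≈ 576.5, ∠ ≈ 89.90°
pole (1 + j2306·0.002) = 1 + j4.612 → |·| ≈ 4.7192, ∠ ≈ 77.77°
∠H = (89.38° + 66.56°) − (89.90° + 77.77°) = -11.73°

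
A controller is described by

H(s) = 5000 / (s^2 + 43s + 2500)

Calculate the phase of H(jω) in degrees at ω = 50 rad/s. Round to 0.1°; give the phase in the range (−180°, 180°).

-90.0°

At s = jω = j50:
quadratic: (j50)² + 43·j50 + 2500 = 0 + j2150 → |·| ≈ 2150, ∠ ≈ 90.00°
∠H = 0.00° − 90.00° = -90.00°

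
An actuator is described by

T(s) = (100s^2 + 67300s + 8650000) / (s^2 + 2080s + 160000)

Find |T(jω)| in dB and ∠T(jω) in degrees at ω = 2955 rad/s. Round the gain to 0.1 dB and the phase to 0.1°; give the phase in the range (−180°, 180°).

38.5 dB, 22.7°

Substitute s = j2955:
Numerator: 100(j2955)^2 + 67300(j2955) + 8650000 = -864552500 + j198871500
Denominator: (j2955)^2 + 2080(j2955) + 160000 = -8572025 + j6146400
|N| = √(864552500² + 198871500²) ≈ 8.8713e+08, ∠N ≈ 167.05°
|D| = √(8572025² + 6146400²) ≈ 1.0548e+07, ∠D ≈ 144.36°
|T| = 8.8713e+08 / 1.0548e+07 ≈ 84.104
Gain = 20 log₁₀(84.104) ≈ 38.50 dB
∠T = 167.05° − 144.36° = 22.69°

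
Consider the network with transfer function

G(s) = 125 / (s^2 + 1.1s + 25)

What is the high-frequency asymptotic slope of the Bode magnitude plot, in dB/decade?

-40 dB/decade

Each pole contributes −20 dB/decade at high frequency; each zero contributes +20 dB/decade.
Net: 0 zero(s) − 2 pole(s) → -40 dB/decade.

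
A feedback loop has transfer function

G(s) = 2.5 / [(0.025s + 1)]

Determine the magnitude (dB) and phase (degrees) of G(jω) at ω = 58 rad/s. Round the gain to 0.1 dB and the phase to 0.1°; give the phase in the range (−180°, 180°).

3.0 dB, -55.4°

At ω = 58 rad/s:
pole (1 + j58·0.025) = 1 + j1.45 → |·| ≈ 1.7614, ∠ ≈ 55.41°
|G| = 2.5 · 1 / (1.7614) ≈ 1.4193
Gain = 20 log₁₀(1.4193) ≈ 3.04 dB
∠G = (0°) − (55.41°) = -55.41°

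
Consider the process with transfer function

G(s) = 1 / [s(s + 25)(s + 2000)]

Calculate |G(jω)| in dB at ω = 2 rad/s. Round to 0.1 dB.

-100.0 dB

At s = jω = j2:
pole (s+25): 25 + j2 → |·| = √(25²+2²) = √629 ≈ 25.08, ∠ = arctan(2/25) ≈ 4.57°
pole (s+2000): 2000 + j2 → |·| = √(2000²+2²) = √4000004 ≈ 2000, ∠ = arctan(2/2000) ≈ 0.06°
pole at origin: |s| = 2, ∠ = 90.00° (in denominator)
|G| = 1 / 1.0032e+05 ≈ 9.9681e-06
Gain = 20 log₁₀(9.9681e-06) ≈ -100.03 dB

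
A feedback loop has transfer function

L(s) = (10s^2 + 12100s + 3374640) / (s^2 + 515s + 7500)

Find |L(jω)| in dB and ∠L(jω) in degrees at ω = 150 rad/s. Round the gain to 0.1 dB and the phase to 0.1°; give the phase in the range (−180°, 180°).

Substitute s = j150:
Numerator: 10(j150)^2 + 12100(j150) + 3374640 = 3149640 + j1815000
Denominator: (j150)^2 + 515(j150) + 7500 = -15000 + j77250
|N| = √(3149640² + 1815000²) ≈ 3.6352e+06, ∠N ≈ 29.95°
|D| = √(15000² + 77250²) ≈ 78693, ∠D ≈ 100.99°
|L| = 3.6352e+06 / 78693 ≈ 46.195
Gain = 20 log₁₀(46.195) ≈ 33.29 dB
∠L = 29.95° − 100.99° = -71.04°

33.3 dB, -71.0°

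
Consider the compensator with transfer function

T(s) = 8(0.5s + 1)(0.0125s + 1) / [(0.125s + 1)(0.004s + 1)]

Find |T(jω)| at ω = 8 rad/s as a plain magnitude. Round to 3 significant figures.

At ω = 8 rad/s:
zero (1 + j8·0.5) = 1 + j4 → |·| ≈ 4.1231, ∠ ≈ 75.96°
zero (1 + j8·0.0125) = 1 + j0.1 → |·| ≈ 1.005, ∠ ≈ 5.71°
pole (1 + j8·0.125) = 1 + j1 → |·| ≈ 1.4142, ∠ ≈ 45.00°
pole (1 + j8·0.004) = 1 + j0.032 → |·| ≈ 1.0005, ∠ ≈ 1.83°
|T| = 8 · 4.1231 · 1.005 / (1.4142 · 1.0005) ≈ 23.429

23.4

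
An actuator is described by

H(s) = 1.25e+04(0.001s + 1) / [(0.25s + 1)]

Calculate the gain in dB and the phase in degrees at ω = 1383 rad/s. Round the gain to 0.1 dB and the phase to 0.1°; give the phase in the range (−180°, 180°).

At ω = 1383 rad/s:
zero (1 + j1383·0.001) = 1 + j1.383 → |·| ≈ 1.7067, ∠ ≈ 54.13°
pole (1 + j1383·0.25) = 1 + j345.75 → |·| ≈ 345.75, ∠ ≈ 89.83°
|H| = 1.25e+04 · 1.7067 / (345.75) ≈ 61.703
Gain = 20 log₁₀(61.703) ≈ 35.81 dB
∠H = (54.13°) − (89.83°) = -35.70°

35.8 dB, -35.7°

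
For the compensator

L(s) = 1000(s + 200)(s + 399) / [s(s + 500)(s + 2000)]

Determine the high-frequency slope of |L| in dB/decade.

-20 dB/decade

Each pole contributes −20 dB/decade at high frequency; each zero contributes +20 dB/decade.
Net: 2 zero(s) − 3 pole(s) → -20 dB/decade.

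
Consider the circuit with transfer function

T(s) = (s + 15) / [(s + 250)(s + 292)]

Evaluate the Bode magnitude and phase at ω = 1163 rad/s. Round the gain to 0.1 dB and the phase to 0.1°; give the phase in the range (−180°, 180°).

At s = jω = j1163:
zero (s+15): 15 + j1163 → |·| = √(15²+1163²) = √1352794 ≈ 1163.1, ∠ = arctan(1163/15) ≈ 89.26°
pole (s+250): 250 + j1163 → |·| = √(250²+1163²) = √1415069 ≈ 1189.6, ∠ = arctan(1163/250) ≈ 77.87°
pole (s+292): 292 + j1163 → |·| = √(292²+1163²) = √1437833 ≈ 1199.1, ∠ = arctan(1163/292) ≈ 75.91°
|T| = 1 · 1163.1 / 1.4264e+06 ≈ 0.00081541
Gain = 20 log₁₀(0.00081541) ≈ -61.77 dB
∠T = 89.26° − 153.78° = -64.52°

-61.8 dB, -64.5°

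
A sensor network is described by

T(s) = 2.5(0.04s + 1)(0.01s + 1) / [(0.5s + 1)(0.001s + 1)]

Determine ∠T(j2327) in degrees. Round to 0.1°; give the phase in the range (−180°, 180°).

At ω = 2327 rad/s:
zero (1 + j2327·0.04) = 1 + j93.08 → |·| ≈ 93.085, ∠ ≈ 89.38°
zero (1 + j2327·0.01) = 1 + j23.27 → |·| ≈ 23.291, ∠ ≈ 87.54°
pole (1 + j2327·0.5) = 1 + j1163.5 → |·| ≈ 1163.5, ∠ ≈ 89.95°
pole (1 + j2327·0.001) = 1 + j2.327 → |·| ≈ 2.5328, ∠ ≈ 66.74°
∠T = (89.38° + 87.54°) − (89.95° + 66.74°) = 20.23°

20.2°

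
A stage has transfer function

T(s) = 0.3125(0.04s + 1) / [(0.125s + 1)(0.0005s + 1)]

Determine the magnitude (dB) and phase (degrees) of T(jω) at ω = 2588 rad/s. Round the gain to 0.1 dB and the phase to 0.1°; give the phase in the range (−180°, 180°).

-24.3 dB, -52.7°

At ω = 2588 rad/s:
zero (1 + j2588·0.04) = 1 + j103.52 → |·| ≈ 103.52, ∠ ≈ 89.45°
pole (1 + j2588·0.125) = 1 + j323.5 → |·| ≈ 323.5, ∠ ≈ 89.82°
pole (1 + j2588·0.0005) = 1 + j1.294 → |·| ≈ 1.6354, ∠ ≈ 52.30°
|T| = 0.3125 · 103.52 / (323.5 · 1.6354) ≈ 0.061147
Gain = 20 log₁₀(0.061147) ≈ -24.27 dB
∠T = (89.45°) − (89.82° + 52.30°) = -52.67°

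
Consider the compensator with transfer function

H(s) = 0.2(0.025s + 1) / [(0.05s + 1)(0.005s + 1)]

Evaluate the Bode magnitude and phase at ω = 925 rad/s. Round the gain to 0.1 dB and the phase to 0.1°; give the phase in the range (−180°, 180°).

-33.5 dB, -79.0°

At ω = 925 rad/s:
zero (1 + j925·0.025) = 1 + j23.125 → |·| ≈ 23.147, ∠ ≈ 87.52°
pole (1 + j925·0.05) = 1 + j46.25 → |·| ≈ 46.261, ∠ ≈ 88.76°
pole (1 + j925·0.005) = 1 + j4.625 → |·| ≈ 4.7319, ∠ ≈ 77.80°
|H| = 0.2 · 23.147 / (46.261 · 4.7319) ≈ 0.021148
Gain = 20 log₁₀(0.021148) ≈ -33.49 dB
∠H = (87.52°) − (88.76° + 77.80°) = -79.04°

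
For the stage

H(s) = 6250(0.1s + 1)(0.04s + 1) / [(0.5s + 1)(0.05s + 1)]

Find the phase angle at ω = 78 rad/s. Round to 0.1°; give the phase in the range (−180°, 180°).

At ω = 78 rad/s:
zero (1 + j78·0.1) = 1 + j7.8 → |·| ≈ 7.8638, ∠ ≈ 82.69°
zero (1 + j78·0.04) = 1 + j3.12 → |·| ≈ 3.2763, ∠ ≈ 72.23°
pole (1 + j78·0.5) = 1 + j39 → |·| ≈ 39.013, ∠ ≈ 88.53°
pole (1 + j78·0.05) = 1 + j3.9 → |·| ≈ 4.0262, ∠ ≈ 75.62°
∠H = (82.69° + 72.23°) − (88.53° + 75.62°) = -9.23°

-9.2°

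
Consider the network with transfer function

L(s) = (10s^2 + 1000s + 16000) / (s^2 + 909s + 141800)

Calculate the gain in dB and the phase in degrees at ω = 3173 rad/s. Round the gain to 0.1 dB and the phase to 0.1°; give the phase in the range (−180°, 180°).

19.8 dB, 14.4°

Substitute s = j3173:
Numerator: 10(j3173)^2 + 1000(j3173) + 16000 = -100663290 + j3173000
Denominator: (j3173)^2 + 909(j3173) + 141800 = -9926129 + j2884257
|N| = √(100663290² + 3173000²) ≈ 1.0071e+08, ∠N ≈ 178.19°
|D| = √(9926129² + 2884257²) ≈ 1.0337e+07, ∠D ≈ 163.80°
|L| = 1.0071e+08 / 1.0337e+07 ≈ 9.7427
Gain = 20 log₁₀(9.7427) ≈ 19.77 dB
∠L = 178.19° − 163.80° = 14.39°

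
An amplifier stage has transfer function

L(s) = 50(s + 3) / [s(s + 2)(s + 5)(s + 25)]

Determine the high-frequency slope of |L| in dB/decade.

Each pole contributes −20 dB/decade at high frequency; each zero contributes +20 dB/decade.
Net: 1 zero(s) − 4 pole(s) → -60 dB/decade.

-60 dB/decade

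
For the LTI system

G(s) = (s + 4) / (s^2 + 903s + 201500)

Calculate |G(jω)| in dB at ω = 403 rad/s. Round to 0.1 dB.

-59.2 dB

Substitute s = j403:
Numerator: (j403) + 4 = 4 + j403
Denominator: (j403)^2 + 903(j403) + 201500 = 39091 + j363909
|N| = √(4² + 403²) ≈ 403.02, ∠N ≈ 89.43°
|D| = √(39091² + 363909²) ≈ 3.66e+05, ∠D ≈ 83.87°
|G| = 403.02 / 3.66e+05 ≈ 0.0011011
Gain = 20 log₁₀(0.0011011) ≈ -59.16 dB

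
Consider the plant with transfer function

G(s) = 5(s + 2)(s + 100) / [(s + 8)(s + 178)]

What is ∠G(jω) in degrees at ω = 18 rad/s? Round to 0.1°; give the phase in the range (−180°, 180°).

At s = jω = j18:
zero (s+2): 2 + j18 → |·| = √(2²+18²) = √328 ≈ 18.111, ∠ = arctan(18/2) ≈ 83.66°
zero (s+100): 100 + j18 → |·| = √(100²+18²) = √10324 ≈ 101.61, ∠ = arctan(18/100) ≈ 10.20°
pole (s+8): 8 + j18 → |·| = √(8²+18²) = √388 ≈ 19.698, ∠ = arctan(18/8) ≈ 66.04°
pole (s+178): 178 + j18 → |·| = √(178²+18²) = √32008 ≈ 178.91, ∠ = arctan(18/178) ≈ 5.77°
∠G = 93.86° − 71.81° = 22.05°

22.1°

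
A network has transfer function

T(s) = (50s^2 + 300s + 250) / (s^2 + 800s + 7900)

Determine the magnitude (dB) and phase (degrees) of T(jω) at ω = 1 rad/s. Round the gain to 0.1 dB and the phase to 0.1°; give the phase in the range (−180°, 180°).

Substitute s = j1:
Numerator: 50(j1)^2 + 300(j1) + 250 = 200 + j300
Denominator: (j1)^2 + 800(j1) + 7900 = 7899 + j800
|N| = √(200² + 300²) ≈ 360.56, ∠N ≈ 56.31°
|D| = √(7899² + 800²) ≈ 7939.4, ∠D ≈ 5.78°
|T| = 360.56 / 7939.4 ≈ 0.045414
Gain = 20 log₁₀(0.045414) ≈ -26.86 dB
∠T = 56.31° − 5.78° = 50.53°

-26.9 dB, 50.5°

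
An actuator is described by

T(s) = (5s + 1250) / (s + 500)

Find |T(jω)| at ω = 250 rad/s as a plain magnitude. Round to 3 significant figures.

Substitute s = j250:
Numerator: 5(j250) + 1250 = 1250 + j1250
Denominator: (j250) + 500 = 500 + j250
|N| = √(1250² + 1250²) ≈ 1767.8, ∠N ≈ 45.00°
|D| = √(500² + 250²) ≈ 559.02, ∠D ≈ 26.57°
|T| = 1767.8 / 559.02 ≈ 3.1623

3.16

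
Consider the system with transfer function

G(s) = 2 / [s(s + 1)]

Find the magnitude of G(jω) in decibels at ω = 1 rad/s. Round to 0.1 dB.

At s = jω = j1:
pole (s+1): 1 + j1 → |·| = √(1²+1²) = √2 ≈ 1.4142, ∠ = arctan(1/1) ≈ 45.00°
pole at origin: |s| = 1, ∠ = 90.00° (in denominator)
|G| = 2 / 1.4142 ≈ 1.4142
Gain = 20 log₁₀(1.4142) ≈ 3.01 dB

3.0 dB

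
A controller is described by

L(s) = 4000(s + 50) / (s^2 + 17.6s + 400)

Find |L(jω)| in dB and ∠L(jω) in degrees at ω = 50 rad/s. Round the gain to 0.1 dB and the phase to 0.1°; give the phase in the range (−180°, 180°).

At s = jω = j50:
zero (s+50): 50 + j50 → |·| = √(50²+50²) = √5000 ≈ 70.711, ∠ = arctan(50/50) ≈ 45.00°
quadratic: (j50)² + 17.6·j50 + 400 = -2100 + j880 → |·| ≈ 2276.9, ∠ ≈ 157.26°
|L| = 4000 · 70.711 / 2276.9 ≈ 124.22
Gain = 20 log₁₀(124.22) ≈ 41.88 dB
∠L = 45.00° − 157.26° = -112.26°

41.9 dB, -112.3°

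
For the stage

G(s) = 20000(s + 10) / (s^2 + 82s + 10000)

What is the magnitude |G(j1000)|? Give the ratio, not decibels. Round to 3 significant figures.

20.1

At s = jω = j1000:
zero (s+10): 10 + j1000 → |·| = √(10²+1000²) = √1000100 ≈ 1000, ∠ = arctan(1000/10) ≈ 89.43°
quadratic: (j1000)² + 82·j1000 + 10000 = -990000 + j82000 → |·| ≈ 9.9339e+05, ∠ ≈ 175.27°
|G| = 20000 · 1000 / 9.9339e+05 ≈ 20.133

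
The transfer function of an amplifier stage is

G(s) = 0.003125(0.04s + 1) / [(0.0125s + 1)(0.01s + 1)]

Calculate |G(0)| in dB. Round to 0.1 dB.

G(0) = 0.003125 · 1 / 1 = 0.003125
20 log₁₀(0.003125) ≈ -50.10 dB

-50.1 dB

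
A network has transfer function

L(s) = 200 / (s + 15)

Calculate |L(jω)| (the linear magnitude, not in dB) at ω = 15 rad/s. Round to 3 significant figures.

Substitute s = j15:
Numerator: 200 = 200 + j0
Denominator: (j15) + 15 = 15 + j15
|N| = √(200² + 0²) ≈ 200, ∠N ≈ 0.00°
|D| = √(15² + 15²) ≈ 21.213, ∠D ≈ 45.00°
|L| = 200 / 21.213 ≈ 9.4282

9.43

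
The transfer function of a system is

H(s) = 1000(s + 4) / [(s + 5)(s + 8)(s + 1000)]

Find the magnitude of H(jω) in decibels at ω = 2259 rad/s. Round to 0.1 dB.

At s = jω = j2259:
zero (s+4): 4 + j2259 → |·| = √(4²+2259²) = √5103097 ≈ 2259, ∠ = arctan(2259/4) ≈ 89.90°
pole (s+5): 5 + j2259 → |·| = √(5²+2259²) = √5103106 ≈ 2259, ∠ = arctan(2259/5) ≈ 89.87°
pole (s+8): 8 + j2259 → |·| = √(8²+2259²) = √5103145 ≈ 2259, ∠ = arctan(2259/8) ≈ 89.80°
pole (s+1000): 1000 + j2259 → |·| = √(1000²+2259²) = √6103081 ≈ 2470.4, ∠ = arctan(2259/1000) ≈ 66.12°
|H| = 1000 · 2259 / 1.2607e+10 ≈ 0.00017919
Gain = 20 log₁₀(0.00017919) ≈ -74.93 dB

-74.9 dB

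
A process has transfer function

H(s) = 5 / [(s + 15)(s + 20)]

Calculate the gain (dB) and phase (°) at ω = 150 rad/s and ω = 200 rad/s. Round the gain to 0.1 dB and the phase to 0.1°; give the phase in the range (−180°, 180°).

At s = jω = j150:
pole (s+15): 15 + j150 → |·| = √(15²+150²) = √22725 ≈ 150.75, ∠ = arctan(150/15) ≈ 84.29°
pole (s+20): 20 + j150 → |·| = √(20²+150²) = √22900 ≈ 151.33, ∠ = arctan(150/20) ≈ 82.41°
|H| = 5 / 22813 ≈ 0.00021917
Gain = 20 log₁₀(0.00021917) ≈ -73.18 dB
∠H = 0.00° − 166.70° = -166.70°

At s = jω = j200:
pole (s+15): 15 + j200 → |·| = √(15²+200²) = √40225 ≈ 200.56, ∠ = arctan(200/15) ≈ 85.71°
pole (s+20): 20 + j200 → |·| = √(20²+200²) = √40400 ≈ 201, ∠ = arctan(200/20) ≈ 84.29°
|H| = 5 / 40313 ≈ 0.00012403
Gain = 20 log₁₀(0.00012403) ≈ -78.13 dB
∠H = 0.00° − 170.00° = -170.00°

ω = 150: -73.2 dB, -166.7°; ω = 200: -78.1 dB, -170.0°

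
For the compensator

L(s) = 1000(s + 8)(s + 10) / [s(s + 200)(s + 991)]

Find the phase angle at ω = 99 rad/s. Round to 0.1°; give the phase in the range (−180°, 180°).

At s = jω = j99:
zero (s+8): 8 + j99 → |·| = √(8²+99²) = √9865 ≈ 99.323, ∠ = arctan(99/8) ≈ 85.38°
zero (s+10): 10 + j99 → |·| = √(10²+99²) = √9901 ≈ 99.504, ∠ = arctan(99/10) ≈ 84.23°
pole (s+200): 200 + j99 → |·| = √(200²+99²) = √49801 ≈ 223.16, ∠ = arctan(99/200) ≈ 26.34°
pole (s+991): 991 + j99 → |·| = √(991²+99²) = √991882 ≈ 995.93, ∠ = arctan(99/991) ≈ 5.70°
pole at origin: |s| = 99, ∠ = 90.00° (in denominator)
∠L = 169.61° − 122.04° = 47.57°

47.6°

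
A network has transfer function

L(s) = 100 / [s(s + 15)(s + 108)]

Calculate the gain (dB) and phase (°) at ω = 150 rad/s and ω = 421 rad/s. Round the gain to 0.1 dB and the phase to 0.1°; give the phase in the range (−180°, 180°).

ω = 150: -92.4 dB, 131.5°; ω = 421: -117.7 dB, 106.4°

At s = jω = j150:
pole (s+15): 15 + j150 → |·| = √(15²+150²) = √22725 ≈ 150.75, ∠ = arctan(150/15) ≈ 84.29°
pole (s+108): 108 + j150 → |·| = √(108²+150²) = √34164 ≈ 184.84, ∠ = arctan(150/108) ≈ 54.25°
pole at origin: |s| = 150, ∠ = 90.00° (in denominator)
|L| = 100 / 4.1797e+06 ≈ 2.3925e-05
Gain = 20 log₁₀(2.3925e-05) ≈ -92.42 dB
∠L = 0.00° − 228.54° = -228.54° ≡ 131.46° (principal value)

At s = jω = j421:
pole (s+15): 15 + j421 → |·| = √(15²+421²) = √177466 ≈ 421.27, ∠ = arctan(421/15) ≈ 87.96°
pole (s+108): 108 + j421 → |·| = √(108²+421²) = √188905 ≈ 434.63, ∠ = arctan(421/108) ≈ 75.61°
pole at origin: |s| = 421, ∠ = 90.00° (in denominator)
|L| = 100 / 7.7084e+07 ≈ 1.2973e-06
Gain = 20 log₁₀(1.2973e-06) ≈ -117.74 dB
∠L = 0.00° − 253.57° = -253.57° ≡ 106.43° (principal value)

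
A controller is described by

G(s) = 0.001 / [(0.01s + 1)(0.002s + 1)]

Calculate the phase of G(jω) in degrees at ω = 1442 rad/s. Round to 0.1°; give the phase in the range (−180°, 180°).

-156.9°

At ω = 1442 rad/s:
pole (1 + j1442·0.01) = 1 + j14.42 → |·| ≈ 14.455, ∠ ≈ 86.03°
pole (1 + j1442·0.002) = 1 + j2.884 → |·| ≈ 3.0525, ∠ ≈ 70.88°
∠G = (0°) − (86.03° + 70.88°) = -156.91°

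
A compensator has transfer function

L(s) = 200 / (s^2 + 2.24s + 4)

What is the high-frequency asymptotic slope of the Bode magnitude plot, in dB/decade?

Each pole contributes −20 dB/decade at high frequency; each zero contributes +20 dB/decade.
Net: 0 zero(s) − 2 pole(s) → -40 dB/decade.

-40 dB/decade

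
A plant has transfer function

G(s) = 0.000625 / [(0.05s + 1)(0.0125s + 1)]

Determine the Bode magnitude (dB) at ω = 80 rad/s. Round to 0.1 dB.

At ω = 80 rad/s:
pole (1 + j80·0.05) = 1 + j4 → |·| ≈ 4.1231, ∠ ≈ 75.96°
pole (1 + j80·0.0125) = 1 + j1 → |·| ≈ 1.4142, ∠ ≈ 45.00°
|G| = 0.000625 · 1 / (4.1231 · 1.4142) ≈ 0.00010719
Gain = 20 log₁₀(0.00010719) ≈ -79.40 dB

-79.4 dB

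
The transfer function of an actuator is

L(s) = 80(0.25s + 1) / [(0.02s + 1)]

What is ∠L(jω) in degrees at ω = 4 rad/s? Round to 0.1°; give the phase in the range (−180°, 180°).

40.4°

At ω = 4 rad/s:
zero (1 + j4·0.25) = 1 + j1 → |·| ≈ 1.4142, ∠ ≈ 45.00°
pole (1 + j4·0.02) = 1 + j0.08 → |·| ≈ 1.0032, ∠ ≈ 4.57°
∠L = (45.00°) − (4.57°) = 40.43°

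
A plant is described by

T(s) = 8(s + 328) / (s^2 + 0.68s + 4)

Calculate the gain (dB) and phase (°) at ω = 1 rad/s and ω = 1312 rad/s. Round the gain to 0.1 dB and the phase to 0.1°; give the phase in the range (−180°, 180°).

At s = jω = j1:
zero (s+328): 328 + j1 → |·| = √(328²+1²) = √107585 ≈ 328, ∠ = arctan(1/328) ≈ 0.17°
quadratic: (j1)² + 0.68·j1 + 4 = 3 + j0.68 → |·| ≈ 3.0761, ∠ ≈ 12.77°
|T| = 8 · 328 / 3.0761 ≈ 853.03
Gain = 20 log₁₀(853.03) ≈ 58.62 dB
∠T = 0.17° − 12.77° = -12.60°

At s = jω = j1312:
zero (s+328): 328 + j1312 → |·| = √(328²+1312²) = √1828928 ≈ 1352.4, ∠ = arctan(1312/328) ≈ 75.96°
quadratic: (j1312)² + 0.68·j1312 + 4 = -1721340 + j892.16 → |·| ≈ 1.7213e+06, ∠ ≈ 179.97°
|T| = 8 · 1352.4 / 1.7213e+06 ≈ 0.0062855
Gain = 20 log₁₀(0.0062855) ≈ -44.03 dB
∠T = 75.96° − 179.97° = -104.01°

ω = 1: 58.6 dB, -12.6°; ω = 1312: -44.0 dB, -104.0°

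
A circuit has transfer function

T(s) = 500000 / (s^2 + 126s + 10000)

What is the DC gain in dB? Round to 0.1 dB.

34.0 dB

T(0) = 500000 / 10000 = 50
20 log₁₀(50) ≈ 33.98 dB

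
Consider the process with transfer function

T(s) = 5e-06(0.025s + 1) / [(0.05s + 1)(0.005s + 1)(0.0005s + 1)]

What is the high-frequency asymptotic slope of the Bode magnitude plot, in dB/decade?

Each pole contributes −20 dB/decade at high frequency; each zero contributes +20 dB/decade.
Net: 1 zero(s) − 3 pole(s) → -40 dB/decade.

-40 dB/decade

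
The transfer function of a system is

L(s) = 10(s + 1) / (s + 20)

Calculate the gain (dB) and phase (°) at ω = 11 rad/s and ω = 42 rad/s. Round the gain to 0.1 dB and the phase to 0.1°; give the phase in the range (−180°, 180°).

ω = 11: 13.7 dB, 56.0°; ω = 42: 19.1 dB, 24.1°

At s = jω = j11:
zero (s+1): 1 + j11 → |·| = √(1²+11²) = √122 ≈ 11.045, ∠ = arctan(11/1) ≈ 84.81°
pole (s+20): 20 + j11 → |·| = √(20²+11²) = √521 ≈ 22.825, ∠ = arctan(11/20) ≈ 28.81°
|L| = 10 · 11.045 / 22.825 ≈ 4.839
Gain = 20 log₁₀(4.839) ≈ 13.70 dB
∠L = 84.81° − 28.81° = 56.00°

At s = jω = j42:
zero (s+1): 1 + j42 → |·| = √(1²+42²) = √1765 ≈ 42.012, ∠ = arctan(42/1) ≈ 88.64°
pole (s+20): 20 + j42 → |·| = √(20²+42²) = √2164 ≈ 46.519, ∠ = arctan(42/20) ≈ 64.54°
|L| = 10 · 42.012 / 46.519 ≈ 9.0311
Gain = 20 log₁₀(9.0311) ≈ 19.11 dB
∠L = 88.64° − 64.54° = 24.10°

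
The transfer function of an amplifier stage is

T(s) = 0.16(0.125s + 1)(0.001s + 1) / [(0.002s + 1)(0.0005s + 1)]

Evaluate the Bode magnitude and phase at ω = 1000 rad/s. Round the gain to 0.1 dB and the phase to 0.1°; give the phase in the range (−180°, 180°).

21.1 dB, 44.5°

At ω = 1000 rad/s:
zero (1 + j1000·0.125) = 1 + j125 → |·| ≈ 125, ∠ ≈ 89.54°
zero (1 + j1000·0.001) = 1 + j1 → |·| ≈ 1.4142, ∠ ≈ 45.00°
pole (1 + j1000·0.002) = 1 + j2 → |·| ≈ 2.2361, ∠ ≈ 63.43°
pole (1 + j1000·0.0005) = 1 + j0.5 → |·| ≈ 1.118, ∠ ≈ 26.57°
|T| = 0.16 · 125 · 1.4142 / (2.2361 · 1.118) ≈ 11.314
Gain = 20 log₁₀(11.314) ≈ 21.07 dB
∠T = (89.54° + 45.00°) − (63.43° + 26.57°) = 44.54°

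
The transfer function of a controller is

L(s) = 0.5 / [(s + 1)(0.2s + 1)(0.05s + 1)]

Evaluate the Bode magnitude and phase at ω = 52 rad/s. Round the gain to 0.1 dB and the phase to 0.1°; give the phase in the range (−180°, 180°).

At ω = 52 rad/s:
pole (1 + j52·1) = 1 + j52 → |·| ≈ 52.01, ∠ ≈ 88.90°
pole (1 + j52·0.2) = 1 + j10.4 → |·| ≈ 10.448, ∠ ≈ 84.51°
pole (1 + j52·0.05) = 1 + j2.6 → |·| ≈ 2.7857, ∠ ≈ 68.96°
|L| = 0.5 · 1 / (52.01 · 10.448 · 2.7857) ≈ 0.00033031
Gain = 20 log₁₀(0.00033031) ≈ -69.62 dB
∠L = (0°) − (88.90° + 84.51° + 68.96°) = -242.37° ≡ 117.63° (principal value)

-69.6 dB, 117.6°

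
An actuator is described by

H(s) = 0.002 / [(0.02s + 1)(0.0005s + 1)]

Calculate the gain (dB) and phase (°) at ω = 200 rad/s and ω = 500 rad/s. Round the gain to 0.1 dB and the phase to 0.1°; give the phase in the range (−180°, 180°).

ω = 200: -66.3 dB, -81.7°; ω = 500: -74.3 dB, -98.3°

At ω = 200 rad/s:
pole (1 + j200·0.02) = 1 + j4 → |·| ≈ 4.1231, ∠ ≈ 75.96°
pole (1 + j200·0.0005) = 1 + j0.1 → |·| ≈ 1.005, ∠ ≈ 5.71°
|H| = 0.002 · 1 / (4.1231 · 1.005) ≈ 0.00048266
Gain = 20 log₁₀(0.00048266) ≈ -66.33 dB
∠H = (0°) − (75.96° + 5.71°) = -81.67°

At ω = 500 rad/s:
pole (1 + j500·0.02) = 1 + j10 → |·| ≈ 10.05, ∠ ≈ 84.29°
pole (1 + j500·0.0005) = 1 + j0.25 → |·| ≈ 1.0308, ∠ ≈ 14.04°
|H| = 0.002 · 1 / (10.05 · 1.0308) ≈ 0.00019306
Gain = 20 log₁₀(0.00019306) ≈ -74.29 dB
∠H = (0°) − (84.29° + 14.04°) = -98.33°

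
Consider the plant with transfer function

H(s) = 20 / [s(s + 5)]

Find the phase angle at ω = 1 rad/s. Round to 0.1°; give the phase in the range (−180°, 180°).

At s = jω = j1:
pole (s+5): 5 + j1 → |·| = √(5²+1²) = √26 ≈ 5.099, ∠ = arctan(1/5) ≈ 11.31°
pole at origin: |s| = 1, ∠ = 90.00° (in denominator)
∠H = 0.00° − 101.31° = -101.31°

-101.3°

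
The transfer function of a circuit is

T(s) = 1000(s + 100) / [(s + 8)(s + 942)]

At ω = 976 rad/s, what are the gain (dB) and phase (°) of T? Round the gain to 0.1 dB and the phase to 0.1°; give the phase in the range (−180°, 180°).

At s = jω = j976:
zero (s+100): 100 + j976 → |·| = √(100²+976²) = √962576 ≈ 981.11, ∠ = arctan(976/100) ≈ 84.15°
pole (s+8): 8 + j976 → |·| = √(8²+976²) = √952640 ≈ 976.03, ∠ = arctan(976/8) ≈ 89.53°
pole (s+942): 942 + j976 → |·| = √(942²+976²) = √1839940 ≈ 1356.4, ∠ = arctan(976/942) ≈ 46.02°
|T| = 1000 · 981.11 / 1.3239e+06 ≈ 0.74108
Gain = 20 log₁₀(0.74108) ≈ -2.60 dB
∠T = 84.15° − 135.55° = -51.40°

-2.6 dB, -51.4°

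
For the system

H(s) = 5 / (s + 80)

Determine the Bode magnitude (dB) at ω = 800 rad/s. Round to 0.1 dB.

Substitute s = j800:
Numerator: 5 = 5 + j0
Denominator: (j800) + 80 = 80 + j800
|N| = √(5² + 0²) ≈ 5, ∠N ≈ 0.00°
|D| = √(80² + 800²) ≈ 803.99, ∠D ≈ 84.29°
|H| = 5 / 803.99 ≈ 0.006219
Gain = 20 log₁₀(0.006219) ≈ -44.13 dB

-44.1 dB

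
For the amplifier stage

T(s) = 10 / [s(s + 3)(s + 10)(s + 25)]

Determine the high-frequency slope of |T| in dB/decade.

-80 dB/decade

Each pole contributes −20 dB/decade at high frequency; each zero contributes +20 dB/decade.
Net: 0 zero(s) − 4 pole(s) → -80 dB/decade.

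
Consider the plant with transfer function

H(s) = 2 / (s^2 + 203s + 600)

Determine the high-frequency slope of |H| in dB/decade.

Each pole contributes −20 dB/decade at high frequency; each zero contributes +20 dB/decade.
Net: 0 zero(s) − 2 pole(s) → -40 dB/decade.

-40 dB/decade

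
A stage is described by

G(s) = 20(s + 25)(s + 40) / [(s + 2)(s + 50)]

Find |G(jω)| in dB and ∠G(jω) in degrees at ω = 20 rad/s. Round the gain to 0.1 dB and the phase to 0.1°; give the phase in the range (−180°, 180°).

28.5 dB, -40.9°

At s = jω = j20:
zero (s+25): 25 + j20 → |·| = √(25²+20²) = √1025 ≈ 32.016, ∠ = arctan(20/25) ≈ 38.66°
zero (s+40): 40 + j20 → |·| = √(40²+20²) = √2000 ≈ 44.721, ∠ = arctan(20/40) ≈ 26.57°
pole (s+2): 2 + j20 → |·| = √(2²+20²) = √404 ≈ 20.1, ∠ = arctan(20/2) ≈ 84.29°
pole (s+50): 50 + j20 → |·| = √(50²+20²) = √2900 ≈ 53.852, ∠ = arctan(20/50) ≈ 21.80°
|G| = 20 · 1431.8 / 1082.4 ≈ 26.456
Gain = 20 log₁₀(26.456) ≈ 28.45 dB
∠G = 65.23° − 106.09° = -40.86°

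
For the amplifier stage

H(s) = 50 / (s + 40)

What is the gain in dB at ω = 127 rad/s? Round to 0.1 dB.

-8.5 dB

At s = jω = j127:
pole (s+40): 40 + j127 → |·| = √(40²+127²) = √17729 ≈ 133.15, ∠ = arctan(127/40) ≈ 72.52°
|H| = 50 / 133.15 ≈ 0.37552
Gain = 20 log₁₀(0.37552) ≈ -8.51 dB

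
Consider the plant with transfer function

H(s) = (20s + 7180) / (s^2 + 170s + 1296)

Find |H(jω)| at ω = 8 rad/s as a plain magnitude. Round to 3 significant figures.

3.91

Substitute s = j8:
Numerator: 20(j8) + 7180 = 7180 + j160
Denominator: (j8)^2 + 170(j8) + 1296 = 1232 + j1360
|N| = √(7180² + 160²) ≈ 7181.8, ∠N ≈ 1.28°
|D| = √(1232² + 1360²) ≈ 1835.1, ∠D ≈ 47.83°
|H| = 7181.8 / 1835.1 ≈ 3.9136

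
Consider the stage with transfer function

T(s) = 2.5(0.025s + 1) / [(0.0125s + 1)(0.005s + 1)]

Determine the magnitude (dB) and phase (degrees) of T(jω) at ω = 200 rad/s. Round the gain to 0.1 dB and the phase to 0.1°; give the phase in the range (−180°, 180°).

At ω = 200 rad/s:
zero (1 + j200·0.025) = 1 + j5 → |·| ≈ 5.099, ∠ ≈ 78.69°
pole (1 + j200·0.0125) = 1 + j2.5 → |·| ≈ 2.6926, ∠ ≈ 68.20°
pole (1 + j200·0.005) = 1 + j1 → |·| ≈ 1.4142, ∠ ≈ 45.00°
|T| = 2.5 · 5.099 / (2.6926 · 1.4142) ≈ 3.3477
Gain = 20 log₁₀(3.3477) ≈ 10.49 dB
∠T = (78.69°) − (68.20° + 45.00°) = -34.51°

10.5 dB, -34.5°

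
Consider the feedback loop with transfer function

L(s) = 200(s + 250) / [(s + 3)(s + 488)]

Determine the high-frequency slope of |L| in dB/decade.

-20 dB/decade

Each pole contributes −20 dB/decade at high frequency; each zero contributes +20 dB/decade.
Net: 1 zero(s) − 2 pole(s) → -20 dB/decade.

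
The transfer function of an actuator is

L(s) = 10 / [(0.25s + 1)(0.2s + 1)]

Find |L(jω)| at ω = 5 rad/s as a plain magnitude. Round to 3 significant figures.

At ω = 5 rad/s:
pole (1 + j5·0.25) = 1 + j1.25 → |·| ≈ 1.6008, ∠ ≈ 51.34°
pole (1 + j5·0.2) = 1 + j1 → |·| ≈ 1.4142, ∠ ≈ 45.00°
|L| = 10 · 1 / (1.6008 · 1.4142) ≈ 4.4173

4.42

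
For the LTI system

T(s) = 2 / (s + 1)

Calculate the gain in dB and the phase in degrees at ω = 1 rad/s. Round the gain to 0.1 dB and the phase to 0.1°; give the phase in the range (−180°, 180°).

3.0 dB, -45.0°

Substitute s = j1:
Numerator: 2 = 2 + j0
Denominator: (j1) + 1 = 1 + j1
|N| = √(2² + 0²) ≈ 2, ∠N ≈ 0.00°
|D| = √(1² + 1²) ≈ 1.4142, ∠D ≈ 45.00°
|T| = 2 / 1.4142 ≈ 1.4142
Gain = 20 log₁₀(1.4142) ≈ 3.01 dB
∠T = 0.00° − 45.00° = -45.00°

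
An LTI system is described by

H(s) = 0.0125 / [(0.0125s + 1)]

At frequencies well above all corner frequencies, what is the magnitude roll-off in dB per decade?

Each pole contributes −20 dB/decade at high frequency; each zero contributes +20 dB/decade.
Net: 0 zero(s) − 1 pole(s) → -20 dB/decade.

-20 dB/decade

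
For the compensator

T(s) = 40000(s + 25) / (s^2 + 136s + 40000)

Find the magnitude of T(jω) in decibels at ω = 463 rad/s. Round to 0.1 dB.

40.0 dB

At s = jω = j463:
zero (s+25): 25 + j463 → |·| = √(25²+463²) = √214994 ≈ 463.67, ∠ = arctan(463/25) ≈ 86.91°
quadratic: (j463)² + 136·j463 + 40000 = -174369 + j62968 → |·| ≈ 1.8539e+05, ∠ ≈ 160.14°
|T| = 40000 · 463.67 / 1.8539e+05 ≈ 100.04
Gain = 20 log₁₀(100.04) ≈ 40.00 dB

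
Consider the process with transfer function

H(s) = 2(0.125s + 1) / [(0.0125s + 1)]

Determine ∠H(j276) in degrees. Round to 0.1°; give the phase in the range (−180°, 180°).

At ω = 276 rad/s:
zero (1 + j276·0.125) = 1 + j34.5 → |·| ≈ 34.514, ∠ ≈ 88.34°
pole (1 + j276·0.0125) = 1 + j3.45 → |·| ≈ 3.592, ∠ ≈ 73.84°
∠H = (88.34°) − (73.84°) = 14.50°

14.5°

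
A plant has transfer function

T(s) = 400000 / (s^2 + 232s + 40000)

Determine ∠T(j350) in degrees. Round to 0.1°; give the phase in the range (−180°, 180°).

-135.5°

At s = jω = j350:
quadratic: (j350)² + 232·j350 + 40000 = -82500 + j81200 → |·| ≈ 1.1576e+05, ∠ ≈ 135.45°
∠T = 0.00° − 135.45° = -135.45°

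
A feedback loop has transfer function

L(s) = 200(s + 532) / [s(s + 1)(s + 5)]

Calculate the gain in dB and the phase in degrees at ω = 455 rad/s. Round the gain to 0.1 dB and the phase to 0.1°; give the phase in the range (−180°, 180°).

At s = jω = j455:
zero (s+532): 532 + j455 → |·| = √(532²+455²) = √490049 ≈ 700.03, ∠ = arctan(455/532) ≈ 40.54°
pole (s+1): 1 + j455 → |·| = √(1²+455²) = √207026 ≈ 455, ∠ = arctan(455/1) ≈ 89.87°
pole (s+5): 5 + j455 → |·| = √(5²+455²) = √207050 ≈ 455.03, ∠ = arctan(455/5) ≈ 89.37°
pole at origin: |s| = 455, ∠ = 90.00° (in denominator)
|L| = 200 · 700.03 / 9.4203e+07 ≈ 0.0014862
Gain = 20 log₁₀(0.0014862) ≈ -56.56 dB
∠L = 40.54° − 269.24° = -228.70° ≡ 131.30° (principal value)

-56.6 dB, 131.3°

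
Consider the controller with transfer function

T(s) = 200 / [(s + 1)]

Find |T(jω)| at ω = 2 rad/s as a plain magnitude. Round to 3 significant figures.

89.4

At ω = 2 rad/s:
pole (1 + j2·1) = 1 + j2 → |·| ≈ 2.2361, ∠ ≈ 63.43°
|T| = 200 · 1 / (2.2361) ≈ 89.441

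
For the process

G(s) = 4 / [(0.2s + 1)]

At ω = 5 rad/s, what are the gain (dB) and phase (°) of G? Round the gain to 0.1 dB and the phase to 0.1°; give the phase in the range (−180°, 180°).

9.0 dB, -45.0°

At ω = 5 rad/s:
pole (1 + j5·0.2) = 1 + j1 → |·| ≈ 1.4142, ∠ ≈ 45.00°
|G| = 4 · 1 / (1.4142) ≈ 2.8285
Gain = 20 log₁₀(2.8285) ≈ 9.03 dB
∠G = (0°) − (45.00°) = -45.00°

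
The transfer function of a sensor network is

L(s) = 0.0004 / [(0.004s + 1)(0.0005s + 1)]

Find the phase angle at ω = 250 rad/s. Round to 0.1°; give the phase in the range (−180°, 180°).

At ω = 250 rad/s:
pole (1 + j250·0.004) = 1 + j1 → |·| ≈ 1.4142, ∠ ≈ 45.00°
pole (1 + j250·0.0005) = 1 + j0.125 → |·| ≈ 1.0078, ∠ ≈ 7.13°
∠L = (0°) − (45.00° + 7.13°) = -52.13°

-52.1°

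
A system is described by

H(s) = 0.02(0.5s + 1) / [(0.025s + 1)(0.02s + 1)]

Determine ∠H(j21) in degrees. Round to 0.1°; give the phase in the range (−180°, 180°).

34.1°

At ω = 21 rad/s:
zero (1 + j21·0.5) = 1 + j10.5 → |·| ≈ 10.548, ∠ ≈ 84.56°
pole (1 + j21·0.025) = 1 + j0.525 → |·| ≈ 1.1294, ∠ ≈ 27.70°
pole (1 + j21·0.02) = 1 + j0.42 → |·| ≈ 1.0846, ∠ ≈ 22.78°
∠H = (84.56°) − (27.70° + 22.78°) = 34.08°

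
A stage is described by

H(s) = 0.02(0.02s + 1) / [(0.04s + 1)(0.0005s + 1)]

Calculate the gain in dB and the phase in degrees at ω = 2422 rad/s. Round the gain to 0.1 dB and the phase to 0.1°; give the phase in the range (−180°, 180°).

At ω = 2422 rad/s:
zero (1 + j2422·0.02) = 1 + j48.44 → |·| ≈ 48.45, ∠ ≈ 88.82°
pole (1 + j2422·0.04) = 1 + j96.88 → |·| ≈ 96.885, ∠ ≈ 89.41°
pole (1 + j2422·0.0005) = 1 + j1.211 → |·| ≈ 1.5705, ∠ ≈ 50.45°
|H| = 0.02 · 48.45 / (96.885 · 1.5705) ≈ 0.0063684
Gain = 20 log₁₀(0.0063684) ≈ -43.92 dB
∠H = (88.82°) − (89.41° + 50.45°) = -51.04°

-43.9 dB, -51.0°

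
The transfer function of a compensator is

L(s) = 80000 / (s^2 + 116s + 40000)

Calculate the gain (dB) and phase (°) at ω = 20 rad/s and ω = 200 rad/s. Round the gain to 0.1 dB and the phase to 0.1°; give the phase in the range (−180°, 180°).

At s = jω = j20:
quadratic: (j20)² + 116·j20 + 40000 = 39600 + j2320 → |·| ≈ 39668, ∠ ≈ 3.35°
|L| = 80000 / 39668 ≈ 2.0167
Gain = 20 log₁₀(2.0167) ≈ 6.09 dB
∠L = 0.00° − 3.35° = -3.35°

At s = jω = j200:
quadratic: (j200)² + 116·j200 + 40000 = 0 + j23200 → |·| ≈ 23200, ∠ ≈ 90.00°
|L| = 80000 / 23200 ≈ 3.4483
Gain = 20 log₁₀(3.4483) ≈ 10.75 dB
∠L = 0.00° − 90.00° = -90.00°

ω = 20: 6.1 dB, -3.4°; ω = 200: 10.8 dB, -90.0°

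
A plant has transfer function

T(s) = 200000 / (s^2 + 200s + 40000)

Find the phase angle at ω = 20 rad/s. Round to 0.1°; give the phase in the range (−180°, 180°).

-5.8°

At s = jω = j20:
quadratic: (j20)² + 200·j20 + 40000 = 39600 + j4000 → |·| ≈ 39802, ∠ ≈ 5.77°
∠T = 0.00° − 5.77° = -5.77°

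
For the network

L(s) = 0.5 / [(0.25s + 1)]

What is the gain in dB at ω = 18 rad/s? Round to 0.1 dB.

-19.3 dB

At ω = 18 rad/s:
pole (1 + j18·0.25) = 1 + j4.5 → |·| ≈ 4.6098, ∠ ≈ 77.47°
|L| = 0.5 · 1 / (4.6098) ≈ 0.10846
Gain = 20 log₁₀(0.10846) ≈ -19.29 dB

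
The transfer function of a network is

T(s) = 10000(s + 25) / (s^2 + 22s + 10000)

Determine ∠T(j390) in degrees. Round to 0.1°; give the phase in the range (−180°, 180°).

At s = jω = j390:
zero (s+25): 25 + j390 → |·| = √(25²+390²) = √152725 ≈ 390.8, ∠ = arctan(390/25) ≈ 86.33°
quadratic: (j390)² + 22·j390 + 10000 = -142100 + j8580 → |·| ≈ 1.4236e+05, ∠ ≈ 176.54°
∠T = 86.33° − 176.54° = -90.21°

-90.2°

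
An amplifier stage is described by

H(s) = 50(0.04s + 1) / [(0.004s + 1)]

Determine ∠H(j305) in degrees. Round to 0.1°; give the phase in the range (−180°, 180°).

34.7°

At ω = 305 rad/s:
zero (1 + j305·0.04) = 1 + j12.2 → |·| ≈ 12.241, ∠ ≈ 85.31°
pole (1 + j305·0.004) = 1 + j1.22 → |·| ≈ 1.5775, ∠ ≈ 50.66°
∠H = (85.31°) − (50.66°) = 34.65°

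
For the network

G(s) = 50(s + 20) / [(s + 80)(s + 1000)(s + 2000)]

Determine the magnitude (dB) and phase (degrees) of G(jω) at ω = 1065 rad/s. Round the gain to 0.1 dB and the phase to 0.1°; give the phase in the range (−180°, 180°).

At s = jω = j1065:
zero (s+20): 20 + j1065 → |·| = √(20²+1065²) = √1134625 ≈ 1065.2, ∠ = arctan(1065/20) ≈ 88.92°
pole (s+80): 80 + j1065 → |·| = √(80²+1065²) = √1140625 ≈ 1068, ∠ = arctan(1065/80) ≈ 85.70°
pole (s+1000): 1000 + j1065 → |·| = √(1000²+1065²) = √2134225 ≈ 1460.9, ∠ = arctan(1065/1000) ≈ 46.80°
pole (s+2000): 2000 + j1065 → |·| = √(2000²+1065²) = √5134225 ≈ 2265.9, ∠ = arctan(1065/2000) ≈ 28.04°
|G| = 50 · 1065.2 / 3.5354e+09 ≈ 1.5065e-05
Gain = 20 log₁₀(1.5065e-05) ≈ -96.44 dB
∠G = 88.92° − 160.54° = -71.62°

-96.4 dB, -71.6°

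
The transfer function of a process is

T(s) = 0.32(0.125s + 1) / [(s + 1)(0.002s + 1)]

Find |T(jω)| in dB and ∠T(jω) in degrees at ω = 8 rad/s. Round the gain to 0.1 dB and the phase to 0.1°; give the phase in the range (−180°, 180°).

At ω = 8 rad/s:
zero (1 + j8·0.125) = 1 + j1 → |·| ≈ 1.4142, ∠ ≈ 45.00°
pole (1 + j8·1) = 1 + j8 → |·| ≈ 8.0623, ∠ ≈ 82.87°
pole (1 + j8·0.002) = 1 + j0.016 → |·| ≈ 1.0001, ∠ ≈ 0.92°
|T| = 0.32 · 1.4142 / (8.0623 · 1.0001) ≈ 0.056125
Gain = 20 log₁₀(0.056125) ≈ -25.02 dB
∠T = (45.00°) − (82.87° + 0.92°) = -38.79°

-25.0 dB, -38.8°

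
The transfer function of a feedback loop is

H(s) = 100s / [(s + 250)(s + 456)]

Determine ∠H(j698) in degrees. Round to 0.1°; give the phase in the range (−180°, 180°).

At s = jω = j698:
zero at origin: s = j698 → |·| = 698, ∠ = 90.00°
pole (s+250): 250 + j698 → |·| = √(250²+698²) = √549704 ≈ 741.42, ∠ = arctan(698/250) ≈ 70.29°
pole (s+456): 456 + j698 → |·| = √(456²+698²) = √695140 ≈ 833.75, ∠ = arctan(698/456) ≈ 56.84°
∠H = 90.00° − 127.13° = -37.13°

-37.1°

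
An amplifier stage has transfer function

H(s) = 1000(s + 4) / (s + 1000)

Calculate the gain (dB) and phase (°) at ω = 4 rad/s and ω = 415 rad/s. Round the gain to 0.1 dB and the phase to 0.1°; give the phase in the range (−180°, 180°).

At s = jω = j4:
zero (s+4): 4 + j4 → |·| = √(4²+4²) = √32 ≈ 5.6569, ∠ = arctan(4/4) ≈ 45.00°
pole (s+1000): 1000 + j4 → |·| = √(1000²+4²) = √1000016 ≈ 1000, ∠ = arctan(4/1000) ≈ 0.23°
|H| = 1000 · 5.6569 / 1000 ≈ 5.6569
Gain = 20 log₁₀(5.6569) ≈ 15.05 dB
∠H = 45.00° − 0.23° = 44.77°

At s = jω = j415:
zero (s+4): 4 + j415 → |·| = √(4²+415²) = √172241 ≈ 415.02, ∠ = arctan(415/4) ≈ 89.45°
pole (s+1000): 1000 + j415 → |·| = √(1000²+415²) = √1172225 ≈ 1082.7, ∠ = arctan(415/1000) ≈ 22.54°
|H| = 1000 · 415.02 / 1082.7 ≈ 383.32
Gain = 20 log₁₀(383.32) ≈ 51.67 dB
∠H = 89.45° − 22.54° = 66.91°

ω = 4: 15.1 dB, 44.8°; ω = 415: 51.7 dB, 66.9°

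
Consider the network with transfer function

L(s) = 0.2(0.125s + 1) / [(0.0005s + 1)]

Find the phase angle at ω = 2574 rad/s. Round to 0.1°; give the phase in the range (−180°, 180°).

At ω = 2574 rad/s:
zero (1 + j2574·0.125) = 1 + j321.75 → |·| ≈ 321.75, ∠ ≈ 89.82°
pole (1 + j2574·0.0005) = 1 + j1.287 → |·| ≈ 1.6298, ∠ ≈ 52.15°
∠L = (89.82°) − (52.15°) = 37.67°

37.7°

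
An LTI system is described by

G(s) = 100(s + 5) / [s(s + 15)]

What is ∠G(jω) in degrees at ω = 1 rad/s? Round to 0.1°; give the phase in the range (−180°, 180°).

At s = jω = j1:
zero (s+5): 5 + j1 → |·| = √(5²+1²) = √26 ≈ 5.099, ∠ = arctan(1/5) ≈ 11.31°
pole (s+15): 15 + j1 → |·| = √(15²+1²) = √226 ≈ 15.033, ∠ = arctan(1/15) ≈ 3.81°
pole at origin: |s| = 1, ∠ = 90.00° (in denominator)
∠G = 11.31° − 93.81° = -82.50°

-82.5°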